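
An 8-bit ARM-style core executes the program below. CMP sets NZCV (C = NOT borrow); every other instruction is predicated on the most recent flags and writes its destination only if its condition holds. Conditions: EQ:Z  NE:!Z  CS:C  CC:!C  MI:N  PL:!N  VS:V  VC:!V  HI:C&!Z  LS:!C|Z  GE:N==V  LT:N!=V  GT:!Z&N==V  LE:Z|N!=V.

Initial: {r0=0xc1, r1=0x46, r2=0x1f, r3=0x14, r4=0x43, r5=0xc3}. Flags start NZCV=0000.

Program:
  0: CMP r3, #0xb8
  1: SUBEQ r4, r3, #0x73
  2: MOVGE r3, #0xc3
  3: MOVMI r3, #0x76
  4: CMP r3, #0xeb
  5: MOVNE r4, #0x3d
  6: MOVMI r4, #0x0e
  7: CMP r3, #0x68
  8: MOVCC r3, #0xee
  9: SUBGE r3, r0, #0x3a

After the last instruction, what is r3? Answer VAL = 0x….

[0] flags=0000 → (cmp)
[1] flags=0000 EQ?F → skip
[2] flags=0000 GE?T → r3=0xc3
[3] flags=0000 MI?F → skip
[4] flags=1000 → (cmp)
[5] flags=1000 NE?T → r4=0x3d
[6] flags=1000 MI?T → r4=0x0e
[7] flags=0011 → (cmp)
[8] flags=0011 CC?F → skip
[9] flags=0011 GE?F → skip

VAL = 0xc3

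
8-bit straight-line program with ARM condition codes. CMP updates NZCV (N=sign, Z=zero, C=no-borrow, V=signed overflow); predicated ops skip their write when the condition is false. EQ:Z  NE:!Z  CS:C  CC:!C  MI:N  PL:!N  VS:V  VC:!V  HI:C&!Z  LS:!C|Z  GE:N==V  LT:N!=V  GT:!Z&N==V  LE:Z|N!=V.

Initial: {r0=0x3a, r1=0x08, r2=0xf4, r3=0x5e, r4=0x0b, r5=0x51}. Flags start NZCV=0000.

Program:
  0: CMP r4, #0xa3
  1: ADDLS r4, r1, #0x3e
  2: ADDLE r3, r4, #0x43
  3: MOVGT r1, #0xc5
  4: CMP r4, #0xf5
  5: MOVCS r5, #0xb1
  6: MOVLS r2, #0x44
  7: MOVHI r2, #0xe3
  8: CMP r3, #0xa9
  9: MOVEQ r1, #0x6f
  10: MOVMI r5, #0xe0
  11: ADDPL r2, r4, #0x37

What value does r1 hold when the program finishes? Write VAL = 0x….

VAL = 0xc5

[0] flags=0000 → (cmp)
[1] flags=0000 LS?T → r4=0x46
[2] flags=0000 LE?F → skip
[3] flags=0000 GT?T → r1=0xc5
[4] flags=0000 → (cmp)
[5] flags=0000 CS?F → skip
[6] flags=0000 LS?T → r2=0x44
[7] flags=0000 HI?F → skip
[8] flags=1001 → (cmp)
[9] flags=1001 EQ?F → skip
[10] flags=1001 MI?T → r5=0xe0
[11] flags=1001 PL?F → skip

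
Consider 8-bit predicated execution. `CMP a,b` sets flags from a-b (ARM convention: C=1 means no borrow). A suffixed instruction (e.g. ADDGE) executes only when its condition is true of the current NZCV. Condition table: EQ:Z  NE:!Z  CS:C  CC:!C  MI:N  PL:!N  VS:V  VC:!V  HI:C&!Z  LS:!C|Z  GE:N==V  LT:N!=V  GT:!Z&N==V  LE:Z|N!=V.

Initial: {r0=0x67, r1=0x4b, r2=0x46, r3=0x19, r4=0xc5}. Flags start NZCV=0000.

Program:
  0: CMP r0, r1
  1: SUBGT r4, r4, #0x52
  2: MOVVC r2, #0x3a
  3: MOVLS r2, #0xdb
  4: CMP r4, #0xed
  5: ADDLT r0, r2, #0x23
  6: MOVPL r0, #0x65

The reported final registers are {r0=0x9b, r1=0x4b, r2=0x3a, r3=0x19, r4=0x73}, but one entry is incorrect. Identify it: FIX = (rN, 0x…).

FIX = (r0, 0x67)

[0] flags=0010 → (cmp)
[1] flags=0010 GT?T → r4=0x73
[2] flags=0010 VC?T → r2=0x3a
[3] flags=0010 LS?F → skip
[4] flags=1001 → (cmp)
[5] flags=1001 LT?F → skip
[6] flags=1001 PL?F → skip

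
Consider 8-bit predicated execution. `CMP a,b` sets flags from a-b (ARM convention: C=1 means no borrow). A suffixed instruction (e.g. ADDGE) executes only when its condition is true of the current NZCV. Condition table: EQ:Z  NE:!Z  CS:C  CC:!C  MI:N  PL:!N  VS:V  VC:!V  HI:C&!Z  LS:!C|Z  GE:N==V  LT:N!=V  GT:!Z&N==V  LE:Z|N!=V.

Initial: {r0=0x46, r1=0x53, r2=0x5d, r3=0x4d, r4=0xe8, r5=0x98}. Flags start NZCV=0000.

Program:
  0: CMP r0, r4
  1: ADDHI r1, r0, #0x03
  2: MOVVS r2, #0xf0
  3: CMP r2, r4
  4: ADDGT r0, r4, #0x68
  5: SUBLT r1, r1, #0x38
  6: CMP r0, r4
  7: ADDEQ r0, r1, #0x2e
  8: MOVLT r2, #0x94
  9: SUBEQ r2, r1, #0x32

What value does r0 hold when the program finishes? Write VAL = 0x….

[0] flags=0000 → (cmp)
[1] flags=0000 HI?F → skip
[2] flags=0000 VS?F → skip
[3] flags=0000 → (cmp)
[4] flags=0000 GT?T → r0=0x50
[5] flags=0000 LT?F → skip
[6] flags=0000 → (cmp)
[7] flags=0000 EQ?F → skip
[8] flags=0000 LT?F → skip
[9] flags=0000 EQ?F → skip

VAL = 0x50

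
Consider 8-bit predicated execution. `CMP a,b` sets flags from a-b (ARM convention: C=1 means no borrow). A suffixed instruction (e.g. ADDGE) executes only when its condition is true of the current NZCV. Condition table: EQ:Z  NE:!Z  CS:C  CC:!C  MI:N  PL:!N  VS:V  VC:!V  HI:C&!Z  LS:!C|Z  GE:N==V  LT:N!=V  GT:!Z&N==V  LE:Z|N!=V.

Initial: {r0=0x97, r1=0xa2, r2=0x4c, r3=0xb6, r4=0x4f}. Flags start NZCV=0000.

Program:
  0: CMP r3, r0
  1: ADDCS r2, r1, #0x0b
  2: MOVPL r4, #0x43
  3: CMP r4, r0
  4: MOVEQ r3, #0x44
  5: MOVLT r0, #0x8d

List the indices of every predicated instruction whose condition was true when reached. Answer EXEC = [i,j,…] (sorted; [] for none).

0: ✓ CMP  NZCV=0010
1: ✓ ADDCS  r2←0xad
2: ✓ MOVPL  r4←0x43
3: ✓ CMP  NZCV=1001
4: · MOVEQ
5: · MOVLT

EXEC = [1,2]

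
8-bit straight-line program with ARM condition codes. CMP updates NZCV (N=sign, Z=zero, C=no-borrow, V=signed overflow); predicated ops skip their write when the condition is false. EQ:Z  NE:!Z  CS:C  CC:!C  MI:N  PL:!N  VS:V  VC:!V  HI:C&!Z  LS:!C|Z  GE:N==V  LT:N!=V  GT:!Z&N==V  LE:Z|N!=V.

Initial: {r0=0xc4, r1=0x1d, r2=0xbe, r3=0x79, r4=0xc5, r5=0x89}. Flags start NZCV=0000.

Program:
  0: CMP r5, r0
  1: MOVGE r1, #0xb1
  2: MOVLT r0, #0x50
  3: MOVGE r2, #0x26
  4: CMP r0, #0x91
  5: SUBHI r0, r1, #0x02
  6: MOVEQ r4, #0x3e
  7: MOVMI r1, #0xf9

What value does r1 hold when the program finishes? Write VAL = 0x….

VAL = 0xf9

0: ✓ CMP  NZCV=1000
1: · MOVGE
2: ✓ MOVLT  r0←0x50
3: · MOVGE
4: ✓ CMP  NZCV=1001
5: · SUBHI
6: · MOVEQ
7: ✓ MOVMI  r1←0xf9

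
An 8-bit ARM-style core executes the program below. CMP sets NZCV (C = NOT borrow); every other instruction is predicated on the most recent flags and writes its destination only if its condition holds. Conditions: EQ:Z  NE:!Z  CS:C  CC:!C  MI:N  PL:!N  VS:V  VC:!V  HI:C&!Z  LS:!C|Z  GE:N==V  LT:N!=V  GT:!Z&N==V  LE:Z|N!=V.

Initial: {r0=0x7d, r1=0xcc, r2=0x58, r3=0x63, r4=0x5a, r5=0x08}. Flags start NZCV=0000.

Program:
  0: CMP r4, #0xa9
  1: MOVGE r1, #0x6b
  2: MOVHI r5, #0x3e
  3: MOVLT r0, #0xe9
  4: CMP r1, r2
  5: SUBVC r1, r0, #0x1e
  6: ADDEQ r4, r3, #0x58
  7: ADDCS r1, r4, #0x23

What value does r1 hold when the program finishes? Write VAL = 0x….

VAL = 0x7d

0: ✓ CMP  NZCV=1001
1: ✓ MOVGE  r1←0x6b
2: · MOVHI
3: · MOVLT
4: ✓ CMP  NZCV=0010
5: ✓ SUBVC  r1←0x5f
6: · ADDEQ
7: ✓ ADDCS  r1←0x7d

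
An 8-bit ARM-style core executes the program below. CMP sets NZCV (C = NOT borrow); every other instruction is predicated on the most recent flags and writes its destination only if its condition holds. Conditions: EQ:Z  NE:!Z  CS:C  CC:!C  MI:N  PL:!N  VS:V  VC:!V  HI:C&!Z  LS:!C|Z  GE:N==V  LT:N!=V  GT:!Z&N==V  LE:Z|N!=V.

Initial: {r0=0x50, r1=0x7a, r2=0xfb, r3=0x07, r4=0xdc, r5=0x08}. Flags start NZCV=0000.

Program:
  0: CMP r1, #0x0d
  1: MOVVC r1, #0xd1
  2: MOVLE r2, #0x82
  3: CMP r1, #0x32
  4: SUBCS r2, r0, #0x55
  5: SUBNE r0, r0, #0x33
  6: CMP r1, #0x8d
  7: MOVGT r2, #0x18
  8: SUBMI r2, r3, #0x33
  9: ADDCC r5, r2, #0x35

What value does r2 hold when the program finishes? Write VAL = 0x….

0: ✓ CMP  NZCV=0010
1: ✓ MOVVC  r1←0xd1
2: · MOVLE
3: ✓ CMP  NZCV=1010
4: ✓ SUBCS  r2←0xfb
5: ✓ SUBNE  r0←0x1d
6: ✓ CMP  NZCV=0010
7: ✓ MOVGT  r2←0x18
8: · SUBMI
9: · ADDCC

VAL = 0x18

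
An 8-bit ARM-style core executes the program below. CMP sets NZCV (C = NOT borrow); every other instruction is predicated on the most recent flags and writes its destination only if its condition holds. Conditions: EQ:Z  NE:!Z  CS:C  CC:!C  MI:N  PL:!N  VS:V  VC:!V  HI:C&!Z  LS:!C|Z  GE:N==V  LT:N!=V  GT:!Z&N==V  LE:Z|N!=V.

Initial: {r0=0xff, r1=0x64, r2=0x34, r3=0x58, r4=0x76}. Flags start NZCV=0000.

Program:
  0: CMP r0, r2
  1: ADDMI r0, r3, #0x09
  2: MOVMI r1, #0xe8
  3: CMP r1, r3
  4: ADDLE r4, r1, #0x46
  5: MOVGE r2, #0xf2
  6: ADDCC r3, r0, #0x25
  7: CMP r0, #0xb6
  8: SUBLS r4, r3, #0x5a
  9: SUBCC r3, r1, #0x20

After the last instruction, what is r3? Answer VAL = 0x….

0: ✓ CMP  NZCV=1010
1: ✓ ADDMI  r0←0x61
2: ✓ MOVMI  r1←0xe8
3: ✓ CMP  NZCV=1010
4: ✓ ADDLE  r4←0x2e
5: · MOVGE
6: · ADDCC
7: ✓ CMP  NZCV=1001
8: ✓ SUBLS  r4←0xfe
9: ✓ SUBCC  r3←0xc8

VAL = 0xc8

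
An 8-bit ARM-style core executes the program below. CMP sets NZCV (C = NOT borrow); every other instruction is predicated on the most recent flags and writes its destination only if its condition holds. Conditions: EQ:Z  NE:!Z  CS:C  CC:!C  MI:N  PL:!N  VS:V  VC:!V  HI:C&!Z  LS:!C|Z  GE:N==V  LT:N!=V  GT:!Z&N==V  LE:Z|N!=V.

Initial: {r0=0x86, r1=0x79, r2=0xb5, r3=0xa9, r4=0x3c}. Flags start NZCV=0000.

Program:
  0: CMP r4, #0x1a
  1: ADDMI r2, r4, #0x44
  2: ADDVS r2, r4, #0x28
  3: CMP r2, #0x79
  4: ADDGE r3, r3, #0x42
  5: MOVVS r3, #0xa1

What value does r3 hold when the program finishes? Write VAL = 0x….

[0] flags=0010 → (cmp)
[1] flags=0010 MI?F → skip
[2] flags=0010 VS?F → skip
[3] flags=0011 → (cmp)
[4] flags=0011 GE?F → skip
[5] flags=0011 VS?T → r3=0xa1

VAL = 0xa1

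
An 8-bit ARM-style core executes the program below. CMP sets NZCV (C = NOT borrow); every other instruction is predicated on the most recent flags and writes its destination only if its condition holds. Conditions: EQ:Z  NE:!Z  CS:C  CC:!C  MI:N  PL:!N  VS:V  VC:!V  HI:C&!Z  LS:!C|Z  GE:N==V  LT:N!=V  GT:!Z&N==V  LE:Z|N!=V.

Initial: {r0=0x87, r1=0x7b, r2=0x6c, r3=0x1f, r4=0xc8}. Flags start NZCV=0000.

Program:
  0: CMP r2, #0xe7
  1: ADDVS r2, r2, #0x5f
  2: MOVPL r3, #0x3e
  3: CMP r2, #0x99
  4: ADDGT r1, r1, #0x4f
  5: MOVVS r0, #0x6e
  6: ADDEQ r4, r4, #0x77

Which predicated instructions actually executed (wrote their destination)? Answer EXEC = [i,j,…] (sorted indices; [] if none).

EXEC = [1,4]

0: ✓ CMP  NZCV=1001
1: ✓ ADDVS  r2←0xcb
2: · MOVPL
3: ✓ CMP  NZCV=0010
4: ✓ ADDGT  r1←0xca
5: · MOVVS
6: · ADDEQ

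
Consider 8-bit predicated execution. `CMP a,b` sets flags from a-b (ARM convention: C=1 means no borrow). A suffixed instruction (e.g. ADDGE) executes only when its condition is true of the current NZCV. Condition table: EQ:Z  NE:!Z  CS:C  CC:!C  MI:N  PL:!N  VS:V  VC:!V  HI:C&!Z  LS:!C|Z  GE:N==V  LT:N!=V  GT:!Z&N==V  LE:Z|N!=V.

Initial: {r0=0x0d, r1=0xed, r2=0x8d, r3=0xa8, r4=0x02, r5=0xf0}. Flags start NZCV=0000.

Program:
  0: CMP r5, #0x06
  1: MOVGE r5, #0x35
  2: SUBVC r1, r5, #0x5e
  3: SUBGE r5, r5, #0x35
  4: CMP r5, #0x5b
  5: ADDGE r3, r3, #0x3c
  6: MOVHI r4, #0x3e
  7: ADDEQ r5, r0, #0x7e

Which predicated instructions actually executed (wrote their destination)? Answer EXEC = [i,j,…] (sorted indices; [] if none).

0: ✓ CMP  NZCV=1010
1: · MOVGE
2: ✓ SUBVC  r1←0x92
3: · SUBGE
4: ✓ CMP  NZCV=1010
5: · ADDGE
6: ✓ MOVHI  r4←0x3e
7: · ADDEQ

EXEC = [2,6]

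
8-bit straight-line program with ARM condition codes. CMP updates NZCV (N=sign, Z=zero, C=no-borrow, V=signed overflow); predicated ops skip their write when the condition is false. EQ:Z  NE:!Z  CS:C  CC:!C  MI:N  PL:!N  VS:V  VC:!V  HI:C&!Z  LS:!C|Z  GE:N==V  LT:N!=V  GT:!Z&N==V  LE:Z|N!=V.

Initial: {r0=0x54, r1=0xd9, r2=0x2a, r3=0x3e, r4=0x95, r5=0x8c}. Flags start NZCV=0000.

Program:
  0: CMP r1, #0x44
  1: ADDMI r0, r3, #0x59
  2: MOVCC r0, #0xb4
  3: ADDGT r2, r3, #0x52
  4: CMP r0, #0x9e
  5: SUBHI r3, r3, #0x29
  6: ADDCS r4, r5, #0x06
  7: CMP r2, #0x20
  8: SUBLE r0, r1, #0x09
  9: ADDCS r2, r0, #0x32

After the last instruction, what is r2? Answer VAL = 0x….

[0] flags=1010 → (cmp)
[1] flags=1010 MI?T → r0=0x97
[2] flags=1010 CC?F → skip
[3] flags=1010 GT?F → skip
[4] flags=1000 → (cmp)
[5] flags=1000 HI?F → skip
[6] flags=1000 CS?F → skip
[7] flags=0010 → (cmp)
[8] flags=0010 LE?F → skip
[9] flags=0010 CS?T → r2=0xc9

VAL = 0xc9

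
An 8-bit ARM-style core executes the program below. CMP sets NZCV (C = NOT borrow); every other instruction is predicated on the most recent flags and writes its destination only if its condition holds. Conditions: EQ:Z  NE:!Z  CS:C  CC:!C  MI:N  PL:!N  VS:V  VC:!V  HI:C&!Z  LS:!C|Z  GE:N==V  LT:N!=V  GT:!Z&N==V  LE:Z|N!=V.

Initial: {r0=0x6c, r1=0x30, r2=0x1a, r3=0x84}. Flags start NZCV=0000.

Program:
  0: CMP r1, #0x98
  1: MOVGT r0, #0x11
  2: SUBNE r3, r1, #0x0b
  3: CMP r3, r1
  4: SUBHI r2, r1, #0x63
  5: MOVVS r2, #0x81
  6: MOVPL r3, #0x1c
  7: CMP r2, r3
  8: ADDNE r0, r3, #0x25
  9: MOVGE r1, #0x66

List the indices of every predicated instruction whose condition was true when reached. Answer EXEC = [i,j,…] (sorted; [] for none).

EXEC = [1,2,8]

0: ✓ CMP  NZCV=1001
1: ✓ MOVGT  r0←0x11
2: ✓ SUBNE  r3←0x25
3: ✓ CMP  NZCV=1000
4: · SUBHI
5: · MOVVS
6: · MOVPL
7: ✓ CMP  NZCV=1000
8: ✓ ADDNE  r0←0x4a
9: · MOVGE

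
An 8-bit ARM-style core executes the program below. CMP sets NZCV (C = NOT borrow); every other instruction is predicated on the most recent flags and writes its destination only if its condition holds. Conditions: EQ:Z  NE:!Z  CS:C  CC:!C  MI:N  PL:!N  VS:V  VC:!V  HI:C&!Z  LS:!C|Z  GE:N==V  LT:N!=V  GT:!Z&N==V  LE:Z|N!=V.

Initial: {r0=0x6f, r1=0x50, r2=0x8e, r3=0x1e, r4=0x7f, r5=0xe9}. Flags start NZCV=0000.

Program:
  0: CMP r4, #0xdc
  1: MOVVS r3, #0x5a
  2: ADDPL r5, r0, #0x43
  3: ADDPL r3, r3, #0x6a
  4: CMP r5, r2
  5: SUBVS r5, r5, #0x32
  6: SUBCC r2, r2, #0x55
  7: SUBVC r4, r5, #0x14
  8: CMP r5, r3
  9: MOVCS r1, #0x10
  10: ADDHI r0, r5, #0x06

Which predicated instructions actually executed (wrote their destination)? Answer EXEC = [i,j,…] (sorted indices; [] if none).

[0] flags=1001 → (cmp)
[1] flags=1001 VS?T → r3=0x5a
[2] flags=1001 PL?F → skip
[3] flags=1001 PL?F → skip
[4] flags=0010 → (cmp)
[5] flags=0010 VS?F → skip
[6] flags=0010 CC?F → skip
[7] flags=0010 VC?T → r4=0xd5
[8] flags=1010 → (cmp)
[9] flags=1010 CS?T → r1=0x10
[10] flags=1010 HI?T → r0=0xef

EXEC = [1,7,9,10]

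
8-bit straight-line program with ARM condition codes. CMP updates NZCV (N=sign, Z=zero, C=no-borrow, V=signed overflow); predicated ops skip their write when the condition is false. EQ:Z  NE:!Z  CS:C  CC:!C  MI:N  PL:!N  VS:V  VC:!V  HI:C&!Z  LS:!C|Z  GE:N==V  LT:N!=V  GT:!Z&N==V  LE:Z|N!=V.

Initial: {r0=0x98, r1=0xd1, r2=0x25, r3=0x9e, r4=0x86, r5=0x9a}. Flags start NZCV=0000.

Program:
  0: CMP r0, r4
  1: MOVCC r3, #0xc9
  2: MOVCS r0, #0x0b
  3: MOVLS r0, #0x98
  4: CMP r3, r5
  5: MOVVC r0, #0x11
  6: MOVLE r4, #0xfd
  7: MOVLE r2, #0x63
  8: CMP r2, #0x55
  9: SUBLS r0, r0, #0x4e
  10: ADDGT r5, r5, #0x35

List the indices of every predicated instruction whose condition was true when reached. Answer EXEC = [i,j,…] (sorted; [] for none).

[0] flags=0010 → (cmp)
[1] flags=0010 CC?F → skip
[2] flags=0010 CS?T → r0=0x0b
[3] flags=0010 LS?F → skip
[4] flags=0010 → (cmp)
[5] flags=0010 VC?T → r0=0x11
[6] flags=0010 LE?F → skip
[7] flags=0010 LE?F → skip
[8] flags=1000 → (cmp)
[9] flags=1000 LS?T → r0=0xc3
[10] flags=1000 GT?F → skip

EXEC = [2,5,9]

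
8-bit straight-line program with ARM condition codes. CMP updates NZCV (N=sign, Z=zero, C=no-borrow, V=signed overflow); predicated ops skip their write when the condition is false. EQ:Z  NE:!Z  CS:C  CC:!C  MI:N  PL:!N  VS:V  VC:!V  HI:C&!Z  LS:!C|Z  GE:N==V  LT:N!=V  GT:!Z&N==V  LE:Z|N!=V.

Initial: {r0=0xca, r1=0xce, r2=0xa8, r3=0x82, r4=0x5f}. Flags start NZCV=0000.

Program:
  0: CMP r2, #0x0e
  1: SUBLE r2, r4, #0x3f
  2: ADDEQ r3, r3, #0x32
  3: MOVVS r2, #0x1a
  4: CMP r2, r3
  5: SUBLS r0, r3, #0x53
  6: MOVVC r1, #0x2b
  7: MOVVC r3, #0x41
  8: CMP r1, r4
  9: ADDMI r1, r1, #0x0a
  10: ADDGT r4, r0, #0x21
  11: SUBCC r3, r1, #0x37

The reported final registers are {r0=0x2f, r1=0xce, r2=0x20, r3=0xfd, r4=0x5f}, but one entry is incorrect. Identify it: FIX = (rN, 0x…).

[0] flags=1010 → (cmp)
[1] flags=1010 LE?T → r2=0x20
[2] flags=1010 EQ?F → skip
[3] flags=1010 VS?F → skip
[4] flags=1001 → (cmp)
[5] flags=1001 LS?T → r0=0x2f
[6] flags=1001 VC?F → skip
[7] flags=1001 VC?F → skip
[8] flags=0011 → (cmp)
[9] flags=0011 MI?F → skip
[10] flags=0011 GT?F → skip
[11] flags=0011 CC?F → skip

FIX = (r3, 0x82)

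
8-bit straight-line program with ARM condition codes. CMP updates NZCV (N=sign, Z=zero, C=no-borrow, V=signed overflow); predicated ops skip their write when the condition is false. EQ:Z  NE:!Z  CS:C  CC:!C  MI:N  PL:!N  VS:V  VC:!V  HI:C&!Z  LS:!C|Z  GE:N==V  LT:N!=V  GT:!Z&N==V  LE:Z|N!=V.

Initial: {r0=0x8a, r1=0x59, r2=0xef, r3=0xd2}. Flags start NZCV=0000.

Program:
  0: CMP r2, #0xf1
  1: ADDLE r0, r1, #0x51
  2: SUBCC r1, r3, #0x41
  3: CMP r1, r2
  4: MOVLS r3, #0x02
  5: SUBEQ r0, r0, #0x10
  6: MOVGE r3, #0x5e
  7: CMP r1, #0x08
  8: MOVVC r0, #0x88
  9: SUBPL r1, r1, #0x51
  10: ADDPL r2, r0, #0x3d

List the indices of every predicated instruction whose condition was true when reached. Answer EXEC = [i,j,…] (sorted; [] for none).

EXEC = [1,2,4,8]

0: ✓ CMP  NZCV=1000
1: ✓ ADDLE  r0←0xaa
2: ✓ SUBCC  r1←0x91
3: ✓ CMP  NZCV=1000
4: ✓ MOVLS  r3←0x02
5: · SUBEQ
6: · MOVGE
7: ✓ CMP  NZCV=1010
8: ✓ MOVVC  r0←0x88
9: · SUBPL
10: · ADDPL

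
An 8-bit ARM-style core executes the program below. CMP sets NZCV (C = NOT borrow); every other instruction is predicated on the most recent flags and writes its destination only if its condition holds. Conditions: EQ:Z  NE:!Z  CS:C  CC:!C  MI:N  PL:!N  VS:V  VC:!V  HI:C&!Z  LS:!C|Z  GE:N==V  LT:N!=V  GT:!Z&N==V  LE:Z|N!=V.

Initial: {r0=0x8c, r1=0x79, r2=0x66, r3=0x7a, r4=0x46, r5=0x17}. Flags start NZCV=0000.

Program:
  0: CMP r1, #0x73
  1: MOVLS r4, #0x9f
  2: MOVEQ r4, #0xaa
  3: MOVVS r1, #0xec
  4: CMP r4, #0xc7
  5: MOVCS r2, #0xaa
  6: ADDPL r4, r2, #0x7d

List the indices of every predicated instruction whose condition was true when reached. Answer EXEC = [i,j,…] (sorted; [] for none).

[0] flags=0010 → (cmp)
[1] flags=0010 LS?F → skip
[2] flags=0010 EQ?F → skip
[3] flags=0010 VS?F → skip
[4] flags=0000 → (cmp)
[5] flags=0000 CS?F → skip
[6] flags=0000 PL?T → r4=0xe3

EXEC = [6]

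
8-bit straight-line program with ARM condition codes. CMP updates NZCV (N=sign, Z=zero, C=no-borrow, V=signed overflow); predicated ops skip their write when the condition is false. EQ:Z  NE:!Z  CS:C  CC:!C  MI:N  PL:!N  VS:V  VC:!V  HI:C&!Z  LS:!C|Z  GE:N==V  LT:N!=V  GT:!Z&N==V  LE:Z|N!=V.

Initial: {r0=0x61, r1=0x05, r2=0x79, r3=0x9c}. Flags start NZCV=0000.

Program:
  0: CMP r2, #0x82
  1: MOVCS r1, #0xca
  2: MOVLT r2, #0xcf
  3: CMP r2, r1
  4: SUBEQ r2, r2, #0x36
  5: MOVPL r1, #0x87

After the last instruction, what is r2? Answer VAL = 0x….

0: ✓ CMP  NZCV=1001
1: · MOVCS
2: · MOVLT
3: ✓ CMP  NZCV=0010
4: · SUBEQ
5: ✓ MOVPL  r1←0x87

VAL = 0x79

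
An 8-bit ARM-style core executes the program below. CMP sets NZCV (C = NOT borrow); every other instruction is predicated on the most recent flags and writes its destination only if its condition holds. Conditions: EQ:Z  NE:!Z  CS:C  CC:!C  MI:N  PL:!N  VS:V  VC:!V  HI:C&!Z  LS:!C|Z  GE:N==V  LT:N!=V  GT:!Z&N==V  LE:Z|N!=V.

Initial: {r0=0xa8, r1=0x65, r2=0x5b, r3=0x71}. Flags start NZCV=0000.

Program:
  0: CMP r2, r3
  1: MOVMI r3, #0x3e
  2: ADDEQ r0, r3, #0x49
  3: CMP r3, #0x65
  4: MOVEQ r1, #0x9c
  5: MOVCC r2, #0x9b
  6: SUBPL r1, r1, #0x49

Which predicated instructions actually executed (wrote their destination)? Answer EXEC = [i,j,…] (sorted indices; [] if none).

EXEC = [1,5]

0: ✓ CMP  NZCV=1000
1: ✓ MOVMI  r3←0x3e
2: · ADDEQ
3: ✓ CMP  NZCV=1000
4: · MOVEQ
5: ✓ MOVCC  r2←0x9b
6: · SUBPL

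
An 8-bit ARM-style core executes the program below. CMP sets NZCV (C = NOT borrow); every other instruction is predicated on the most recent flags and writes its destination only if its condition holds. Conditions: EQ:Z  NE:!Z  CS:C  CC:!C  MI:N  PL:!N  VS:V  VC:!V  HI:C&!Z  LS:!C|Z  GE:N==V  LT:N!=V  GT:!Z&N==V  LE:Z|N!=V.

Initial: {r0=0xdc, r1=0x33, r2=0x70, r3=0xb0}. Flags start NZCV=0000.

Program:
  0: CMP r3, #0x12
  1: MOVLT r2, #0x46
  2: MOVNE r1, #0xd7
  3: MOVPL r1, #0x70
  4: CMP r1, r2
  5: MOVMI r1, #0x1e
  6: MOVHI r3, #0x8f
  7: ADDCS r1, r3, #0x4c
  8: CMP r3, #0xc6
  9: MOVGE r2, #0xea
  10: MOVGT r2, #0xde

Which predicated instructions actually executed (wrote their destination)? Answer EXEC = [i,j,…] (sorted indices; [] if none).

0: ✓ CMP  NZCV=1010
1: ✓ MOVLT  r2←0x46
2: ✓ MOVNE  r1←0xd7
3: · MOVPL
4: ✓ CMP  NZCV=1010
5: ✓ MOVMI  r1←0x1e
6: ✓ MOVHI  r3←0x8f
7: ✓ ADDCS  r1←0xdb
8: ✓ CMP  NZCV=1000
9: · MOVGE
10: · MOVGT

EXEC = [1,2,5,6,7]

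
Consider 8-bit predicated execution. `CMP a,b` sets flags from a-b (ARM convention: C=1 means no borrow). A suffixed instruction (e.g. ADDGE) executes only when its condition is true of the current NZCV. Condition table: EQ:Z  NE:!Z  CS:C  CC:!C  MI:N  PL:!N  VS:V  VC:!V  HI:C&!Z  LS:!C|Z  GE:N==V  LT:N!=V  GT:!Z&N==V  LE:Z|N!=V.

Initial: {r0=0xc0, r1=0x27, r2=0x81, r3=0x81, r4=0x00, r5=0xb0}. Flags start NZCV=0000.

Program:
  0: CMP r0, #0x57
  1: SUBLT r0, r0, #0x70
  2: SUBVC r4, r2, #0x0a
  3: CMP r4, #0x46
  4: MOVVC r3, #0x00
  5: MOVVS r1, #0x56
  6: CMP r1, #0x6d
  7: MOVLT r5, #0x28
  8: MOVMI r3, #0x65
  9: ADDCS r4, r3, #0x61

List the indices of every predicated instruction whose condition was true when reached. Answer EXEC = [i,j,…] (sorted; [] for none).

0: ✓ CMP  NZCV=0011
1: ✓ SUBLT  r0←0x50
2: · SUBVC
3: ✓ CMP  NZCV=1000
4: ✓ MOVVC  r3←0x00
5: · MOVVS
6: ✓ CMP  NZCV=1000
7: ✓ MOVLT  r5←0x28
8: ✓ MOVMI  r3←0x65
9: · ADDCS

EXEC = [1,4,7,8]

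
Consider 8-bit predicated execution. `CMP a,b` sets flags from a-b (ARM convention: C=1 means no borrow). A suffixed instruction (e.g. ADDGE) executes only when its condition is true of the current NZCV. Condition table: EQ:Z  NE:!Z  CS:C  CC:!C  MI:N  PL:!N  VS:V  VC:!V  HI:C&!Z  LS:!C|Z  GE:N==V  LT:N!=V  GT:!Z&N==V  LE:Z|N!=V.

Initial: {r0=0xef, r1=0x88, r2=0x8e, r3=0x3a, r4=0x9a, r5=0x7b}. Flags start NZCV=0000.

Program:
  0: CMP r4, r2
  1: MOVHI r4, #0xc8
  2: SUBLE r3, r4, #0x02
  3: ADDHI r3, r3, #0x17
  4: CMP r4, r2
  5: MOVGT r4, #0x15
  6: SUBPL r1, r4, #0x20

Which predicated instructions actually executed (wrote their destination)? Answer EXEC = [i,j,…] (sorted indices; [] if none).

EXEC = [1,3,5,6]

0: ✓ CMP  NZCV=0010
1: ✓ MOVHI  r4←0xc8
2: · SUBLE
3: ✓ ADDHI  r3←0x51
4: ✓ CMP  NZCV=0010
5: ✓ MOVGT  r4←0x15
6: ✓ SUBPL  r1←0xf5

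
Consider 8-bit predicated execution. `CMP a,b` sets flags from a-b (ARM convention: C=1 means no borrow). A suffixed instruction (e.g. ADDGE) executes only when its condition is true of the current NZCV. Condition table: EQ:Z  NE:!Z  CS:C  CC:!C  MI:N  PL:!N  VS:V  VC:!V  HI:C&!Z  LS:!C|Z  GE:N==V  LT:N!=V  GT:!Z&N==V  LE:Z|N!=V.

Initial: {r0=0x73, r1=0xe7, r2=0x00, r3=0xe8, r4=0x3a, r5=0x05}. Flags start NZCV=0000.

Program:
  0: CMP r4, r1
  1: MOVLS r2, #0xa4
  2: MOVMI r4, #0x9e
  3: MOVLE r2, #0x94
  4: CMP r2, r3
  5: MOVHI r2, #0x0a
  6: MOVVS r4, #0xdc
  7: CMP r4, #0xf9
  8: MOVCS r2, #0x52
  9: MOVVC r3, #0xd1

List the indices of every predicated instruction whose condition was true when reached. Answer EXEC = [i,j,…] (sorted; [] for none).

EXEC = [1,9]

0: ✓ CMP  NZCV=0000
1: ✓ MOVLS  r2←0xa4
2: · MOVMI
3: · MOVLE
4: ✓ CMP  NZCV=1000
5: · MOVHI
6: · MOVVS
7: ✓ CMP  NZCV=0000
8: · MOVCS
9: ✓ MOVVC  r3←0xd1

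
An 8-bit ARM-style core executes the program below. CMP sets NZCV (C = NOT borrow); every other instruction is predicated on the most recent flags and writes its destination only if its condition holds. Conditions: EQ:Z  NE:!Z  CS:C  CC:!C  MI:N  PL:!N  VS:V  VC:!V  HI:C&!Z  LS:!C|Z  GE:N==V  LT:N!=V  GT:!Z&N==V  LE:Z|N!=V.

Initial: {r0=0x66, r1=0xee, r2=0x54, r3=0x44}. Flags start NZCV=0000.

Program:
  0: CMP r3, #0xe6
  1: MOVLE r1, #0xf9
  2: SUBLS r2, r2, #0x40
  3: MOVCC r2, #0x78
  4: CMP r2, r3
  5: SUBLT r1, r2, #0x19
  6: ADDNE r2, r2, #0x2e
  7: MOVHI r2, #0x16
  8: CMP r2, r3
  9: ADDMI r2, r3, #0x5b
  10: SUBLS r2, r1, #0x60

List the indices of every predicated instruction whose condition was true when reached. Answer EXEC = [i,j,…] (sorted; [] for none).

EXEC = [2,3,6,7,9,10]

0: ✓ CMP  NZCV=0000
1: · MOVLE
2: ✓ SUBLS  r2←0x14
3: ✓ MOVCC  r2←0x78
4: ✓ CMP  NZCV=0010
5: · SUBLT
6: ✓ ADDNE  r2←0xa6
7: ✓ MOVHI  r2←0x16
8: ✓ CMP  NZCV=1000
9: ✓ ADDMI  r2←0x9f
10: ✓ SUBLS  r2←0x8e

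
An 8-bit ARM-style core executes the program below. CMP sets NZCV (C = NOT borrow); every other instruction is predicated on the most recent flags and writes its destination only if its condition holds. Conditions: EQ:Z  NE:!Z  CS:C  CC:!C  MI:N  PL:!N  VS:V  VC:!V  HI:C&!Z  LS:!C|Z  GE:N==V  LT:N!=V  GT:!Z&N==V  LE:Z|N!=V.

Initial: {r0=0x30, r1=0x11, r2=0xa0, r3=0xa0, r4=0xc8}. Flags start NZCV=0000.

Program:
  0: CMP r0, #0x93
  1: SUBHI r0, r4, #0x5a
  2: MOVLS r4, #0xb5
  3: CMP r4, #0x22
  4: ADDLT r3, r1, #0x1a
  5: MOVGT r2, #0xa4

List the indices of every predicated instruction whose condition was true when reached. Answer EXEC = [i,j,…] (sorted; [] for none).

EXEC = [2,4]

0: ✓ CMP  NZCV=1001
1: · SUBHI
2: ✓ MOVLS  r4←0xb5
3: ✓ CMP  NZCV=1010
4: ✓ ADDLT  r3←0x2b
5: · MOVGT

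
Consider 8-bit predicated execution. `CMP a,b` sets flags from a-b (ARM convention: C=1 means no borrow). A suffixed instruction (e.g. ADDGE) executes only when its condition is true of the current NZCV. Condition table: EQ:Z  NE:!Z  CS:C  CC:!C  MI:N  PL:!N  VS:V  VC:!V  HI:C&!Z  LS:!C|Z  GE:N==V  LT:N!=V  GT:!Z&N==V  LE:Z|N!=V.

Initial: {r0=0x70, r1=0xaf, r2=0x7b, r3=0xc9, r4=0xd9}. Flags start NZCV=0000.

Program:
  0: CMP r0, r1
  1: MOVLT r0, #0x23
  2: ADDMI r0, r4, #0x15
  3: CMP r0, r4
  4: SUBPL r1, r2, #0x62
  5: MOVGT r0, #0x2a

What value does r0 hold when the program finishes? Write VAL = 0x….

VAL = 0x2a

[0] flags=1001 → (cmp)
[1] flags=1001 LT?F → skip
[2] flags=1001 MI?T → r0=0xee
[3] flags=0010 → (cmp)
[4] flags=0010 PL?T → r1=0x19
[5] flags=0010 GT?T → r0=0x2a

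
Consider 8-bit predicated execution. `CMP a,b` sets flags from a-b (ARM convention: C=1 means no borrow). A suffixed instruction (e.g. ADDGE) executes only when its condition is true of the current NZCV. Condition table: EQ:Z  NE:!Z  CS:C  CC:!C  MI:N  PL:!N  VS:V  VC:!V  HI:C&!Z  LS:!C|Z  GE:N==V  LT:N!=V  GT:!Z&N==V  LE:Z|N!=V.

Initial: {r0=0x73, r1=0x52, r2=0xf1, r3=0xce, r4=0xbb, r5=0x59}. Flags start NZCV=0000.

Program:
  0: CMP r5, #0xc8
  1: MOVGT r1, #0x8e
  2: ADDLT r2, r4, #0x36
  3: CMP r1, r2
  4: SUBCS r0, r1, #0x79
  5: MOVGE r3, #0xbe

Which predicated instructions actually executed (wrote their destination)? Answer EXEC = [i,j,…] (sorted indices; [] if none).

0: ✓ CMP  NZCV=1001
1: ✓ MOVGT  r1←0x8e
2: · ADDLT
3: ✓ CMP  NZCV=1000
4: · SUBCS
5: · MOVGE

EXEC = [1]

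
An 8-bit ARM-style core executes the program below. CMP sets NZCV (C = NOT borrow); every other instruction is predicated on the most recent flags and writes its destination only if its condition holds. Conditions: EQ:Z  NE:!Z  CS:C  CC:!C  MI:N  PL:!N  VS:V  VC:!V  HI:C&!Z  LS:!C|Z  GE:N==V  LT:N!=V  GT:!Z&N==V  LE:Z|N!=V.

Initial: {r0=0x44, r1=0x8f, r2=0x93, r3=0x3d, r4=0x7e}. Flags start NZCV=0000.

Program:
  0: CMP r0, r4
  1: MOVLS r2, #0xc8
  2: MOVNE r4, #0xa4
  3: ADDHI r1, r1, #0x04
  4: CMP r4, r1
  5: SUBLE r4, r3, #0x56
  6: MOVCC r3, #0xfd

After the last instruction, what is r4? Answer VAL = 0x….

[0] flags=1000 → (cmp)
[1] flags=1000 LS?T → r2=0xc8
[2] flags=1000 NE?T → r4=0xa4
[3] flags=1000 HI?F → skip
[4] flags=0010 → (cmp)
[5] flags=0010 LE?F → skip
[6] flags=0010 CC?F → skip

VAL = 0xa4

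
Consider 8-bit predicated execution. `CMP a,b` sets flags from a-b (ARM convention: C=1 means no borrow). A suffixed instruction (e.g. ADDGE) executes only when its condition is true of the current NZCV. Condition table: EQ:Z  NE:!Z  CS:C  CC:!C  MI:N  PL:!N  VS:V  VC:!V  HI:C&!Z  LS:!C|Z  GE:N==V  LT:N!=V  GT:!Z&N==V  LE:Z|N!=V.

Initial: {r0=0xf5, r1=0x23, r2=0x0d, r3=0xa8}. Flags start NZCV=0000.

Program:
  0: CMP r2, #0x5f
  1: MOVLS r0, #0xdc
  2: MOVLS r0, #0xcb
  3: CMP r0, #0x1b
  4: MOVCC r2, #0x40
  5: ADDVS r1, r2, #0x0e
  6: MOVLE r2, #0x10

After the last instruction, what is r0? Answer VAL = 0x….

VAL = 0xcb

0: ✓ CMP  NZCV=1000
1: ✓ MOVLS  r0←0xdc
2: ✓ MOVLS  r0←0xcb
3: ✓ CMP  NZCV=1010
4: · MOVCC
5: · ADDVS
6: ✓ MOVLE  r2←0x10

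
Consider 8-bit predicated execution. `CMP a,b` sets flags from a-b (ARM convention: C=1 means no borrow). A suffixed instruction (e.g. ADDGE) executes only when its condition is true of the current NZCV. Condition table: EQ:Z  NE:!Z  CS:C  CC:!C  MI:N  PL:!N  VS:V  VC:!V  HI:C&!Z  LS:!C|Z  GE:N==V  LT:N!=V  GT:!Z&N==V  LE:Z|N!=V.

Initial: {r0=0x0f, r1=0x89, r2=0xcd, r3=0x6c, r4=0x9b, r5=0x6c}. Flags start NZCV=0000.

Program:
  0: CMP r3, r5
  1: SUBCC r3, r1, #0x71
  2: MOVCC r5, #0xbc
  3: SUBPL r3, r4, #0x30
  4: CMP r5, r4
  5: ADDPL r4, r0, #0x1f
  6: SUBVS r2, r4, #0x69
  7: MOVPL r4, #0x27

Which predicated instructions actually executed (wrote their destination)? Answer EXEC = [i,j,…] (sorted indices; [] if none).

[0] flags=0110 → (cmp)
[1] flags=0110 CC?F → skip
[2] flags=0110 CC?F → skip
[3] flags=0110 PL?T → r3=0x6b
[4] flags=1001 → (cmp)
[5] flags=1001 PL?F → skip
[6] flags=1001 VS?T → r2=0x32
[7] flags=1001 PL?F → skip

EXEC = [3,6]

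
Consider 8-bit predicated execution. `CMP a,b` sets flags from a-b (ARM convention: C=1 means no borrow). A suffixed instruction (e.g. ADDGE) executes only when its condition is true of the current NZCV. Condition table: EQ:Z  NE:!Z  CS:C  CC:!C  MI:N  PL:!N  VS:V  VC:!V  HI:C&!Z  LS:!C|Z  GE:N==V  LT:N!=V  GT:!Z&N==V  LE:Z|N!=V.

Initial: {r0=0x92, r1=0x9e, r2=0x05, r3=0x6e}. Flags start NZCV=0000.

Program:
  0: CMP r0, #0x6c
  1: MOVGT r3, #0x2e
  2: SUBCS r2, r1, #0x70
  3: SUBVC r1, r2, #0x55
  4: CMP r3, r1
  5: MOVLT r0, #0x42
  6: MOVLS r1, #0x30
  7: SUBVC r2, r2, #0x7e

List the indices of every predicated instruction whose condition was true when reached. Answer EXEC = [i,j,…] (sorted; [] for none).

[0] flags=0011 → (cmp)
[1] flags=0011 GT?F → skip
[2] flags=0011 CS?T → r2=0x2e
[3] flags=0011 VC?F → skip
[4] flags=1001 → (cmp)
[5] flags=1001 LT?F → skip
[6] flags=1001 LS?T → r1=0x30
[7] flags=1001 VC?F → skip

EXEC = [2,6]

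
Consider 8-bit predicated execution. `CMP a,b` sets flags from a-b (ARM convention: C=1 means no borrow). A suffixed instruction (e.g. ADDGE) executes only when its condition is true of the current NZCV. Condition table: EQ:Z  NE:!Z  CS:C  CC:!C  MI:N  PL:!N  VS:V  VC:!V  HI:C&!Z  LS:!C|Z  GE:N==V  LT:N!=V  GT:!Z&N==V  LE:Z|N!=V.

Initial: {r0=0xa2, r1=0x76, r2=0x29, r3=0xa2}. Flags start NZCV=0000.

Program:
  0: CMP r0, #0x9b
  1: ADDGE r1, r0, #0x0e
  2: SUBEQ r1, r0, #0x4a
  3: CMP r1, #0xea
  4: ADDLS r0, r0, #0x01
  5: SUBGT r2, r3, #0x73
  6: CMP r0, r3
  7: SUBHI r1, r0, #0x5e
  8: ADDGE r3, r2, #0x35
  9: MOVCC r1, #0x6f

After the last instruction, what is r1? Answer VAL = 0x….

[0] flags=0010 → (cmp)
[1] flags=0010 GE?T → r1=0xb0
[2] flags=0010 EQ?F → skip
[3] flags=1000 → (cmp)
[4] flags=1000 LS?T → r0=0xa3
[5] flags=1000 GT?F → skip
[6] flags=0010 → (cmp)
[7] flags=0010 HI?T → r1=0x45
[8] flags=0010 GE?T → r3=0x5e
[9] flags=0010 CC?F → skip

VAL = 0x45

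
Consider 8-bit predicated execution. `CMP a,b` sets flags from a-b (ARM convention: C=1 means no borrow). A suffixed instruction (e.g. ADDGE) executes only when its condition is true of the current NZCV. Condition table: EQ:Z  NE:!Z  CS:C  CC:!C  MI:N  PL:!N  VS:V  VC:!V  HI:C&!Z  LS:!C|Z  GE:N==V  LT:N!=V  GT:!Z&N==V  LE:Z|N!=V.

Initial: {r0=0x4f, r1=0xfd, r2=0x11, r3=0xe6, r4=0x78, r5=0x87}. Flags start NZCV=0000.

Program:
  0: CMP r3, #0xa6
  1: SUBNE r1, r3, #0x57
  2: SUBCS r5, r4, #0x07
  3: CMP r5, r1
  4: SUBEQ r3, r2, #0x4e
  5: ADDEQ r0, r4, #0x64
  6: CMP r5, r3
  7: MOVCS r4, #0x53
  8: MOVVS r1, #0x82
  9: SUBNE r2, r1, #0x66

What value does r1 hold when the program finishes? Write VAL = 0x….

VAL = 0x82

[0] flags=0010 → (cmp)
[1] flags=0010 NE?T → r1=0x8f
[2] flags=0010 CS?T → r5=0x71
[3] flags=1001 → (cmp)
[4] flags=1001 EQ?F → skip
[5] flags=1001 EQ?F → skip
[6] flags=1001 → (cmp)
[7] flags=1001 CS?F → skip
[8] flags=1001 VS?T → r1=0x82
[9] flags=1001 NE?T → r2=0x1c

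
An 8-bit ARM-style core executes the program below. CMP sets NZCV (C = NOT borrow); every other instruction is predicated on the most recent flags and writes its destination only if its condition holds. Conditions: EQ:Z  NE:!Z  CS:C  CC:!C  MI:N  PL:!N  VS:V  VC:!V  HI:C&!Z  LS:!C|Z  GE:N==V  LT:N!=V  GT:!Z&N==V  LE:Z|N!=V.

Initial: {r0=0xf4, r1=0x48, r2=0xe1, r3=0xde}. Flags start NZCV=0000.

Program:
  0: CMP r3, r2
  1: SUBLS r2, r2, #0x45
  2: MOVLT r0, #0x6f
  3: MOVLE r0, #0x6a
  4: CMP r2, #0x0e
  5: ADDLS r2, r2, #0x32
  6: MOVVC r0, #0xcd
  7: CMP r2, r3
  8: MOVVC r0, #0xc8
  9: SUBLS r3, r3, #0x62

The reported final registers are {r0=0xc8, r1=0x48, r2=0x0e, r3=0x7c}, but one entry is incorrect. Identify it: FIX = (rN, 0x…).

0: ✓ CMP  NZCV=1000
1: ✓ SUBLS  r2←0x9c
2: ✓ MOVLT  r0←0x6f
3: ✓ MOVLE  r0←0x6a
4: ✓ CMP  NZCV=1010
5: · ADDLS
6: ✓ MOVVC  r0←0xcd
7: ✓ CMP  NZCV=1000
8: ✓ MOVVC  r0←0xc8
9: ✓ SUBLS  r3←0x7c

FIX = (r2, 0x9c)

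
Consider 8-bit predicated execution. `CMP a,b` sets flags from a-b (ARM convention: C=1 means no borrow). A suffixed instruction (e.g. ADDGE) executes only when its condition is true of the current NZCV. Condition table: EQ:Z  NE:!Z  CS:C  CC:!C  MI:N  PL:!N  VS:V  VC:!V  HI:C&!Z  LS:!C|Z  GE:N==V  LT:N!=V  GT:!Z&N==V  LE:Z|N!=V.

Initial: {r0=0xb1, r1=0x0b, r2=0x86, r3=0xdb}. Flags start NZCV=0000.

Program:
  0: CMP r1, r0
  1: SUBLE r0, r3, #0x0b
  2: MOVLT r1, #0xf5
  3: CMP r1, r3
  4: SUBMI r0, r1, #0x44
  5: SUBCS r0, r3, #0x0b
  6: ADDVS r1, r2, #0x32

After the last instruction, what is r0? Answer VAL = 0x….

[0] flags=0000 → (cmp)
[1] flags=0000 LE?F → skip
[2] flags=0000 LT?F → skip
[3] flags=0000 → (cmp)
[4] flags=0000 MI?F → skip
[5] flags=0000 CS?F → skip
[6] flags=0000 VS?F → skip

VAL = 0xb1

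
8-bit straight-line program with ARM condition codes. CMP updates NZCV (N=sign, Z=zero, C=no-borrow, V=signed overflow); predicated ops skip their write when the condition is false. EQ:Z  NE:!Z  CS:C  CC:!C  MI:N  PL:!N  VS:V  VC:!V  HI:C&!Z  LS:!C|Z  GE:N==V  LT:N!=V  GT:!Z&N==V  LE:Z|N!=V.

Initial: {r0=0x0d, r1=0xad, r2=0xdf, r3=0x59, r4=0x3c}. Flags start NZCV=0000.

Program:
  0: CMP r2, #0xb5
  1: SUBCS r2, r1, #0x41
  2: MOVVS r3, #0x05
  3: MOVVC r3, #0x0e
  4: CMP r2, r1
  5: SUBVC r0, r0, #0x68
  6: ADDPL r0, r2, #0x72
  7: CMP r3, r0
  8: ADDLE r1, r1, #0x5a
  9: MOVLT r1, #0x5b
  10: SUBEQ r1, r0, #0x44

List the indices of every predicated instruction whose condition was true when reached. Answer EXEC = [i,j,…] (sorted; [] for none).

[0] flags=0010 → (cmp)
[1] flags=0010 CS?T → r2=0x6c
[2] flags=0010 VS?F → skip
[3] flags=0010 VC?T → r3=0x0e
[4] flags=1001 → (cmp)
[5] flags=1001 VC?F → skip
[6] flags=1001 PL?F → skip
[7] flags=0010 → (cmp)
[8] flags=0010 LE?F → skip
[9] flags=0010 LT?F → skip
[10] flags=0010 EQ?F → skip

EXEC = [1,3]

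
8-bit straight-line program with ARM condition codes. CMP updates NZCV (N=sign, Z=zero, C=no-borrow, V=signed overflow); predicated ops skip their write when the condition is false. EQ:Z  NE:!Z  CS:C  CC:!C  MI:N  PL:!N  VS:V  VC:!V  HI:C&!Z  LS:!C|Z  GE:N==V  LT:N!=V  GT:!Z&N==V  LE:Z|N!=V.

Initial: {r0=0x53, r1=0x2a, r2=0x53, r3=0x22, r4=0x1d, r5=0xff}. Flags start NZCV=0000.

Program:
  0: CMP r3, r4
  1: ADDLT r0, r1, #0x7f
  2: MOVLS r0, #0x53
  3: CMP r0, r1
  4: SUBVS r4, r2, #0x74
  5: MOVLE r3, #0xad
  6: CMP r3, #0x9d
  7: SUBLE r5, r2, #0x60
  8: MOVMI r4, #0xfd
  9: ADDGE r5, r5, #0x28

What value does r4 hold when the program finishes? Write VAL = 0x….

VAL = 0xfd

0: ✓ CMP  NZCV=0010
1: · ADDLT
2: · MOVLS
3: ✓ CMP  NZCV=0010
4: · SUBVS
5: · MOVLE
6: ✓ CMP  NZCV=1001
7: · SUBLE
8: ✓ MOVMI  r4←0xfd
9: ✓ ADDGE  r5←0x27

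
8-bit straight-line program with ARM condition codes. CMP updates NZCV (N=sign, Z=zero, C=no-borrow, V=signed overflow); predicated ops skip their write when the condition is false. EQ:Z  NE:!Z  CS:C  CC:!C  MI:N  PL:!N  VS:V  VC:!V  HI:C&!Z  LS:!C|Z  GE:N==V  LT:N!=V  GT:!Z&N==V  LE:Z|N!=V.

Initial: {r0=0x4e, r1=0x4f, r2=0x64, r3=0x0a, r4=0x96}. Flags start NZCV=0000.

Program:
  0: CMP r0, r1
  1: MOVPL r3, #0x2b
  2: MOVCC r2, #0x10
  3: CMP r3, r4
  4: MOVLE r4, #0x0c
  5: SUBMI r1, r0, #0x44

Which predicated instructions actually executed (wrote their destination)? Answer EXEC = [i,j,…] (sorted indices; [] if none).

0: ✓ CMP  NZCV=1000
1: · MOVPL
2: ✓ MOVCC  r2←0x10
3: ✓ CMP  NZCV=0000
4: · MOVLE
5: · SUBMI

EXEC = [2]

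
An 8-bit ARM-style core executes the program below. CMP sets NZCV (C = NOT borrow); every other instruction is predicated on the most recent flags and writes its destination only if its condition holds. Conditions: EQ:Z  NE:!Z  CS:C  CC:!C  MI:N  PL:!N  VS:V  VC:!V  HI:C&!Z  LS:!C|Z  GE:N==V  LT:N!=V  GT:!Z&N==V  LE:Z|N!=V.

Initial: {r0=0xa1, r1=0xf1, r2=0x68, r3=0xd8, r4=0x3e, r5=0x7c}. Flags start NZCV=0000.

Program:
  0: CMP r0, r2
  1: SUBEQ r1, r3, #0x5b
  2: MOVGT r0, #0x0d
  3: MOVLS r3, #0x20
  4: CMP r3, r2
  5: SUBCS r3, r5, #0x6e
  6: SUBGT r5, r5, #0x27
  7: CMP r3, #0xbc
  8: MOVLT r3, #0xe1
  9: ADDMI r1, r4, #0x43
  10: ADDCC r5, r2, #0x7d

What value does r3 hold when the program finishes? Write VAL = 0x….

0: ✓ CMP  NZCV=0011
1: · SUBEQ
2: · MOVGT
3: · MOVLS
4: ✓ CMP  NZCV=0011
5: ✓ SUBCS  r3←0x0e
6: · SUBGT
7: ✓ CMP  NZCV=0000
8: · MOVLT
9: · ADDMI
10: ✓ ADDCC  r5←0xe5

VAL = 0x0e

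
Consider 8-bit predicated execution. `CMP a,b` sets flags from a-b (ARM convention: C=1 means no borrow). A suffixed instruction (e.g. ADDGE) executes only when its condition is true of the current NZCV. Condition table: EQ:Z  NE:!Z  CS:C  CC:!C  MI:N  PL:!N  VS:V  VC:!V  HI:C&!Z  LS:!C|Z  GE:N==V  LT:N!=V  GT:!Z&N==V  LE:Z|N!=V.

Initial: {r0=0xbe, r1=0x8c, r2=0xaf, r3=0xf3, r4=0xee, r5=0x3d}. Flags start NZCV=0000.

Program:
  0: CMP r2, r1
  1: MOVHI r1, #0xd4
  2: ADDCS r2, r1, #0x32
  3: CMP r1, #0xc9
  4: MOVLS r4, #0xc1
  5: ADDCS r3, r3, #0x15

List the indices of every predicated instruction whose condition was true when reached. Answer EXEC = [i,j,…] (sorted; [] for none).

0: ✓ CMP  NZCV=0010
1: ✓ MOVHI  r1←0xd4
2: ✓ ADDCS  r2←0x06
3: ✓ CMP  NZCV=0010
4: · MOVLS
5: ✓ ADDCS  r3←0x08

EXEC = [1,2,5]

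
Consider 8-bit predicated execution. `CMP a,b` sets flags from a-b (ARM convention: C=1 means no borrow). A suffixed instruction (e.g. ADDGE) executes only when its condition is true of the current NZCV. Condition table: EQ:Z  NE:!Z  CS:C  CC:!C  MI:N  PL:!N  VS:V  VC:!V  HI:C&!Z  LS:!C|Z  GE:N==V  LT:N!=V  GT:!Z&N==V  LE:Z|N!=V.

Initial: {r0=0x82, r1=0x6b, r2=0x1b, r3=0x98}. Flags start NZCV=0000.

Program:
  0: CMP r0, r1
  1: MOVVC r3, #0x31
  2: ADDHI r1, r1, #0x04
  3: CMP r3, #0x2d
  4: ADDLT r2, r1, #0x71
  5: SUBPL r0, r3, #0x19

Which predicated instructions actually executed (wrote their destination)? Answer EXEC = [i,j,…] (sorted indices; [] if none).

EXEC = [2,4,5]

[0] flags=0011 → (cmp)
[1] flags=0011 VC?F → skip
[2] flags=0011 HI?T → r1=0x6f
[3] flags=0011 → (cmp)
[4] flags=0011 LT?T → r2=0xe0
[5] flags=0011 PL?T → r0=0x7f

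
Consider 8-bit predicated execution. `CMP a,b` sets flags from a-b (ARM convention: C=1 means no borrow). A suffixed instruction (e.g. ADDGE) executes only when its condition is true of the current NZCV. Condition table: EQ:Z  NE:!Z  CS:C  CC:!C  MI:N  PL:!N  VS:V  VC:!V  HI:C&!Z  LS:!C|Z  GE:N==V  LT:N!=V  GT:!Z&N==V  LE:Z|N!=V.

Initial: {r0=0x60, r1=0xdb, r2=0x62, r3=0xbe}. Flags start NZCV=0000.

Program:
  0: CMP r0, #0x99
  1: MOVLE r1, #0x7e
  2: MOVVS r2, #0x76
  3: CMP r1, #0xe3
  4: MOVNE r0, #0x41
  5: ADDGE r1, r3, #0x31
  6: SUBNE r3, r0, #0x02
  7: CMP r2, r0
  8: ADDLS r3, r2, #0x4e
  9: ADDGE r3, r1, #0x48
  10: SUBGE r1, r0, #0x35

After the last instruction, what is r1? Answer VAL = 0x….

[0] flags=1001 → (cmp)
[1] flags=1001 LE?F → skip
[2] flags=1001 VS?T → r2=0x76
[3] flags=1000 → (cmp)
[4] flags=1000 NE?T → r0=0x41
[5] flags=1000 GE?F → skip
[6] flags=1000 NE?T → r3=0x3f
[7] flags=0010 → (cmp)
[8] flags=0010 LS?F → skip
[9] flags=0010 GE?T → r3=0x23
[10] flags=0010 GE?T → r1=0x0c

VAL = 0x0c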